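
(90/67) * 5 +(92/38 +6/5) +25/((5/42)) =220.34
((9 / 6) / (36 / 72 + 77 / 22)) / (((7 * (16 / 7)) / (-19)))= -57 / 128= -0.45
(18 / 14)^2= 81 / 49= 1.65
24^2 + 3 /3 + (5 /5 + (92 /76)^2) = 209187 /361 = 579.47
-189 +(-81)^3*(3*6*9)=-86093631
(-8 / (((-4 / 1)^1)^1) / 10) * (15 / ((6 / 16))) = 8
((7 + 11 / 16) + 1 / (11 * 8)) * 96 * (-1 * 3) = -24390 / 11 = -2217.27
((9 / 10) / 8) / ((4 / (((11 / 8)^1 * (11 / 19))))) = 1089 / 48640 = 0.02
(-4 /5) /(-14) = 2 /35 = 0.06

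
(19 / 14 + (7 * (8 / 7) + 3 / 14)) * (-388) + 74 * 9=-21334 / 7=-3047.71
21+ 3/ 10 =213/ 10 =21.30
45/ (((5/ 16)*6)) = 24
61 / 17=3.59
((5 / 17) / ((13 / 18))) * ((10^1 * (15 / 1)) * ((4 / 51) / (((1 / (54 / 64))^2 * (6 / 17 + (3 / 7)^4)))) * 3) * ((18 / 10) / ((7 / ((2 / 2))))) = 506345175 / 74411584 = 6.80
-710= -710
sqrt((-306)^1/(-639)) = sqrt(2414)/71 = 0.69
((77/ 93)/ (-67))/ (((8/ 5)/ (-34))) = 0.26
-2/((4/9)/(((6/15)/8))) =-0.22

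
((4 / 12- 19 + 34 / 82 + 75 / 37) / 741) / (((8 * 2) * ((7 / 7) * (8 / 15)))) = -1775 / 691752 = -0.00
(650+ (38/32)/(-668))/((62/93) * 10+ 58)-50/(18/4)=-19773313/18661248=-1.06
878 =878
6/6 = 1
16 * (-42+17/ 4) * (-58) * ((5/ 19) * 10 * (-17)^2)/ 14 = 253106200/ 133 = 1903054.14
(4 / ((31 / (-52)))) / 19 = -208 / 589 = -0.35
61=61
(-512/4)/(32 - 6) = -64/13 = -4.92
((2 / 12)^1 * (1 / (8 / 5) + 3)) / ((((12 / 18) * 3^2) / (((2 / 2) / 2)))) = 29 / 576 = 0.05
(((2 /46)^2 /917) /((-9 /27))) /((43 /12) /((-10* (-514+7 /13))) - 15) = 2403000 /5828121228013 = 0.00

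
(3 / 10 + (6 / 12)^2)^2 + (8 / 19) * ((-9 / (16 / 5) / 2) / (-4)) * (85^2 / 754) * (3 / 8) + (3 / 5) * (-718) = -19710998617 / 45843200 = -429.97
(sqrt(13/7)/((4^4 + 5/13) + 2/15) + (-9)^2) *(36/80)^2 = 3159 *sqrt(91)/28011760 + 6561/400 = 16.40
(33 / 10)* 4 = 13.20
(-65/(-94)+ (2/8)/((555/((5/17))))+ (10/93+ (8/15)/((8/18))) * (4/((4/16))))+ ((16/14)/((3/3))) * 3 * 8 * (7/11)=7876594087/201619660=39.07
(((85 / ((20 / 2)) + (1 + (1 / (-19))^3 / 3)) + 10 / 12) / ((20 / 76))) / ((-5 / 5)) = -70876 / 1805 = -39.27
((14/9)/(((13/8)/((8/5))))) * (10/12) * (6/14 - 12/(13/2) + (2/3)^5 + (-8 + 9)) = -0.36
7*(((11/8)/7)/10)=11/80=0.14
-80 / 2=-40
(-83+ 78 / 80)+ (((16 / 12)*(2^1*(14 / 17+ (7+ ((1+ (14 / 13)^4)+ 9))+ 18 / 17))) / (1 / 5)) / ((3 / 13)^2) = 15459334349 / 3102840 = 4982.32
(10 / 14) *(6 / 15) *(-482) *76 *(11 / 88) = -9158 / 7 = -1308.29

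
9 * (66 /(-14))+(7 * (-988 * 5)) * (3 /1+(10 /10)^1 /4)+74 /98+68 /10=-27542869 /245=-112419.87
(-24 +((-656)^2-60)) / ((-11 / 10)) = -4302520 / 11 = -391138.18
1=1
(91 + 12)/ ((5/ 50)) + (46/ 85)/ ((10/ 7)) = 437911/ 425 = 1030.38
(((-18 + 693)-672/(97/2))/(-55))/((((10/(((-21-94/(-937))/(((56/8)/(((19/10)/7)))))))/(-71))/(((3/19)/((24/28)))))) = -89167293483/6998453000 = -12.74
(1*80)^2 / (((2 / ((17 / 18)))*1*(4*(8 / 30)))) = 8500 / 3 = 2833.33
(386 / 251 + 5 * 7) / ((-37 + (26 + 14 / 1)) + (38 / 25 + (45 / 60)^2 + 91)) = 1222800 / 3215561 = 0.38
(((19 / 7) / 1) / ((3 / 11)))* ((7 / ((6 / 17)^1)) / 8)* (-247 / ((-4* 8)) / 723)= 877591 / 3331584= 0.26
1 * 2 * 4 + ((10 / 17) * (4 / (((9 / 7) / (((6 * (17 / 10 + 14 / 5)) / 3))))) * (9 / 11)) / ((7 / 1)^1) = 1856 / 187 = 9.93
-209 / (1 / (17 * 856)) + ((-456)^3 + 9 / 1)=-97860175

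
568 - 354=214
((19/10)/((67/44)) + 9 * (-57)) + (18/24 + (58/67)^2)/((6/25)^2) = -1569889801/3232080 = -485.72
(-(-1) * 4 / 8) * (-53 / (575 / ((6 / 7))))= -159 / 4025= -0.04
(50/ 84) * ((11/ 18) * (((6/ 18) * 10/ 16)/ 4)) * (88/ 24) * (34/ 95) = 51425/ 2068416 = 0.02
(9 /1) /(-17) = -9 /17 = -0.53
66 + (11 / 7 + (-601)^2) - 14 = 2528782 / 7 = 361254.57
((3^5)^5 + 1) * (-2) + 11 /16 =-27113235502197 /16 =-1694577218887.31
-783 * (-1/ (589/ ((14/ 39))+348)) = 3654/ 9281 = 0.39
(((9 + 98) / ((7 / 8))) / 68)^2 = 45796 / 14161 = 3.23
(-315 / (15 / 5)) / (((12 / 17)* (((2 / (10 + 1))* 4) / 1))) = -6545 / 32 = -204.53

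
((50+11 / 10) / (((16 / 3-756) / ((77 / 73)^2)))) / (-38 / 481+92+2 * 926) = -59888829 / 1537145342960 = -0.00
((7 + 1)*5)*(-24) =-960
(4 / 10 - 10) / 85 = -0.11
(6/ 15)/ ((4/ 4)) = 2/ 5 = 0.40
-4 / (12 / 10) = -10 / 3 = -3.33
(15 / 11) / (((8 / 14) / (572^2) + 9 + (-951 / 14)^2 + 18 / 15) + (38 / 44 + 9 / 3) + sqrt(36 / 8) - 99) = 620113509068603550 / 2059723063538537362879 - 205364864454750 * sqrt(2) / 2059723063538537362879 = 0.00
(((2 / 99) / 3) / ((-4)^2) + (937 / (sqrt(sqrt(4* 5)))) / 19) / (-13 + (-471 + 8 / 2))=-937* sqrt(2)* 5^(3 / 4) / 91200 -1 / 1140480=-0.05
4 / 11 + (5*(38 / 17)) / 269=20382 / 50303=0.41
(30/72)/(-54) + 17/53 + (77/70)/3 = 116719/171720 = 0.68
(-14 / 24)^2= 49 / 144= 0.34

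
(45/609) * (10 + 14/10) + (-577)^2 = 67584758/203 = 332929.84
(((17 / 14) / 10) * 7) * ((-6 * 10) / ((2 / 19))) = -969 / 2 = -484.50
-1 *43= -43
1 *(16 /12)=1.33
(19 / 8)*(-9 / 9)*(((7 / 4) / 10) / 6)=-133 / 1920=-0.07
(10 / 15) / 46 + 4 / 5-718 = -247429 / 345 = -717.19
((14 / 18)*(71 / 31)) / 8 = 497 / 2232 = 0.22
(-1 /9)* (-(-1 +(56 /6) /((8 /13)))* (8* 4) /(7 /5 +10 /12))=13600 /603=22.55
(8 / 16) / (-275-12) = -1 / 574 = -0.00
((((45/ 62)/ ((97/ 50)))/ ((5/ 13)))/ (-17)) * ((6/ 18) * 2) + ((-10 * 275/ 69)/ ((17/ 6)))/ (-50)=285920/ 1175737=0.24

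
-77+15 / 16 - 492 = -9089 / 16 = -568.06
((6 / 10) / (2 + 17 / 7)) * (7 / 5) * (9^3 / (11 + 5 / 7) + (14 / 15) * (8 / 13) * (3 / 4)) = 49096677 / 4130750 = 11.89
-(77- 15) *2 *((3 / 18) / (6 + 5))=-62 / 33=-1.88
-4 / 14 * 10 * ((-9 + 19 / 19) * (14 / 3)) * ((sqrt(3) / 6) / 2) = 80 * sqrt(3) / 9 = 15.40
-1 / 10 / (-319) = 1 / 3190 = 0.00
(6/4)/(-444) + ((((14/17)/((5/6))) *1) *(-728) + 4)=-18000437/25160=-715.44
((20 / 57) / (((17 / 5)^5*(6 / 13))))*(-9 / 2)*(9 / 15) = -121875 / 26977283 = -0.00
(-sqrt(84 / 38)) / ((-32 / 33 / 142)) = 2343 * sqrt(798) / 304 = 217.72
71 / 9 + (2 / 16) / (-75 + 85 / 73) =3060863 / 388080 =7.89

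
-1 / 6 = -0.17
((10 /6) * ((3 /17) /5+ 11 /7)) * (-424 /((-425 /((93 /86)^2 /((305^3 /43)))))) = 292151688 /61702656903125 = 0.00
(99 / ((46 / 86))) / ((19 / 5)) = 21285 / 437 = 48.71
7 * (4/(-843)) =-28/843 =-0.03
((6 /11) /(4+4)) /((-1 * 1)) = -0.07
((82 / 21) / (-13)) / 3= -82 / 819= -0.10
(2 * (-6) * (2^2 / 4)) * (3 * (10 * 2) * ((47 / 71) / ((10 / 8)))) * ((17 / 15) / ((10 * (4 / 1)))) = -19176 / 1775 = -10.80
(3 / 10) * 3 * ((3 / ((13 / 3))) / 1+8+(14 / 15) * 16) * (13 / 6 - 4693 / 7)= -9946513 / 700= -14209.30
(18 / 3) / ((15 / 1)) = 2 / 5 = 0.40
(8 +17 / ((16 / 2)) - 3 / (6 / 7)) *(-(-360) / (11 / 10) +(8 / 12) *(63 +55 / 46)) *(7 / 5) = 104207593 / 30360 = 3432.40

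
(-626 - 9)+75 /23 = -14530 /23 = -631.74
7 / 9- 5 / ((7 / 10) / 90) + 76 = -35663 / 63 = -566.08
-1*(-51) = 51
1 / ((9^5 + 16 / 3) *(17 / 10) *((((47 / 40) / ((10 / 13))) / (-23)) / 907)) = -250332000 / 1840192081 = -0.14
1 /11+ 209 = 2300 /11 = 209.09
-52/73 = -0.71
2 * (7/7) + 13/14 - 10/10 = 27/14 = 1.93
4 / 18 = 2 / 9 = 0.22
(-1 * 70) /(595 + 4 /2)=-70 /597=-0.12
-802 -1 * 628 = -1430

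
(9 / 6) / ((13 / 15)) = 45 / 26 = 1.73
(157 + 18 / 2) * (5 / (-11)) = -830 / 11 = -75.45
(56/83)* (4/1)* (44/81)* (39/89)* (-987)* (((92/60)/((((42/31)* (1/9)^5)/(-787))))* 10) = 2463392958009984/7387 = 333476777854.34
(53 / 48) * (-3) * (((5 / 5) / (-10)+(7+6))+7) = -10547 / 160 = -65.92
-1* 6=-6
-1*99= -99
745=745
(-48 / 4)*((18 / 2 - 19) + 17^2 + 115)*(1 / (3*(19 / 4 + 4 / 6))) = -18912 / 65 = -290.95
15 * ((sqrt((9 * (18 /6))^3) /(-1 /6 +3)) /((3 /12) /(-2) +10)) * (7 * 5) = 2041200 * sqrt(3) /1343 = 2632.51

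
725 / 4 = 181.25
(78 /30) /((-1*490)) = -13 /2450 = -0.01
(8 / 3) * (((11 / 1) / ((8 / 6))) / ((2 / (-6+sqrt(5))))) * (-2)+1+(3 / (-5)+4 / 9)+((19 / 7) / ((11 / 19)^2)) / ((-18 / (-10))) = 581649 / 4235 - 22 * sqrt(5) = 88.15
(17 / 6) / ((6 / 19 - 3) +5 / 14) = -2261 / 1857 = -1.22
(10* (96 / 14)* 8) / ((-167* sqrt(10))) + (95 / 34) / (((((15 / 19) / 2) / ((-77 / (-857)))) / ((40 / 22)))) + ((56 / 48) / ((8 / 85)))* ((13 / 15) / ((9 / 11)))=269753953 / 18881424 - 384* sqrt(10) / 1169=13.25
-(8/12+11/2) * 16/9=-296/27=-10.96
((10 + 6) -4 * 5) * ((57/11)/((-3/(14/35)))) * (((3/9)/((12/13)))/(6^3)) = 247/53460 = 0.00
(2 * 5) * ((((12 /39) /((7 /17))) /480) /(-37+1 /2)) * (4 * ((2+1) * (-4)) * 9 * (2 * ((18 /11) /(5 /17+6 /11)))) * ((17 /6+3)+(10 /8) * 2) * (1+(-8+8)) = 6242400 /1042951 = 5.99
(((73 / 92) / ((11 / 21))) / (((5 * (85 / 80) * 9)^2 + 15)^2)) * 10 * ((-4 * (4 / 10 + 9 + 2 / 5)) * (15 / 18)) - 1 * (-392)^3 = 1057633398304073970176 / 17558077255785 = 60236288.00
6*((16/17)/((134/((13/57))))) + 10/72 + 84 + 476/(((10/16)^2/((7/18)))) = 3622917287/6492300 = 558.03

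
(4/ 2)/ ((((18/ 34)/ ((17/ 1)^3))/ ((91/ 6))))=7600411/ 27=281496.70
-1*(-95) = 95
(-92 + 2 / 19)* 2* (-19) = 3492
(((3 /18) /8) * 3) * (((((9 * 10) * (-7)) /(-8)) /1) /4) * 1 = 1.23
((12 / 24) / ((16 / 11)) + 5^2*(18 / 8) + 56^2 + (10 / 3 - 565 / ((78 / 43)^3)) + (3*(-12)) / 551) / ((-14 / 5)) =-16217926041995 / 14642776512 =-1107.57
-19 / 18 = -1.06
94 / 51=1.84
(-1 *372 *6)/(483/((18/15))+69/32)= -71424/12949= -5.52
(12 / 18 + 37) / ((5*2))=113 / 30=3.77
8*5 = 40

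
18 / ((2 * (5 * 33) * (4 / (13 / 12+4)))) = 61 / 880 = 0.07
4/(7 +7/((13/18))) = 52/217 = 0.24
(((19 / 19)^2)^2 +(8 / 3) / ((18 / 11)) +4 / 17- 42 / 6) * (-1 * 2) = 3796 / 459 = 8.27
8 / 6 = 4 / 3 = 1.33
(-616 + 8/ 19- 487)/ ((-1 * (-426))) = -6983/ 2698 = -2.59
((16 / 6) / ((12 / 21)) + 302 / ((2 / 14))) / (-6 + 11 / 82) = -521192 / 1443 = -361.19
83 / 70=1.19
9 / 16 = 0.56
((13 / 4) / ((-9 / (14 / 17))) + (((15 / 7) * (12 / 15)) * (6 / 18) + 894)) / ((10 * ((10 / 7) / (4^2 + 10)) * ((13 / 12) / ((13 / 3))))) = 4980391 / 765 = 6510.32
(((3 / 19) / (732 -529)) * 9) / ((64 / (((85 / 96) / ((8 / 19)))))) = 765 / 3325952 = 0.00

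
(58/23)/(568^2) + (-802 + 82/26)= -38530177383/48232288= -798.85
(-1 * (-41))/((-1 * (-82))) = 1/2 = 0.50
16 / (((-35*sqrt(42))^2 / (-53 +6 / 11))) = -4616 / 282975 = -0.02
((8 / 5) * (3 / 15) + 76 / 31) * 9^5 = 126837252 / 775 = 163660.97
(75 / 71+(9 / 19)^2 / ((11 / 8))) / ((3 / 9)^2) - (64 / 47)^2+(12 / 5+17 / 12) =483477768421 / 37368460140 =12.94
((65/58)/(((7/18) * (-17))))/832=-45/220864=-0.00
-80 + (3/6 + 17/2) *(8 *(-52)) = -3824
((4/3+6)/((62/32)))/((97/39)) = 4576/3007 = 1.52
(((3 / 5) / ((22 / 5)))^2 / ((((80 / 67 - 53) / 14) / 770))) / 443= -49245 / 5638061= -0.01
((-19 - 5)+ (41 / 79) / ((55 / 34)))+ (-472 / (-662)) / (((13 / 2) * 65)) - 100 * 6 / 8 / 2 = -29738981197 / 486109910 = -61.18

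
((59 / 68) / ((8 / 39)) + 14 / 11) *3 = 98781 / 5984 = 16.51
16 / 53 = 0.30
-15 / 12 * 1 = -5 / 4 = -1.25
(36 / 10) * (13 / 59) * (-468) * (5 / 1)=-109512 / 59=-1856.14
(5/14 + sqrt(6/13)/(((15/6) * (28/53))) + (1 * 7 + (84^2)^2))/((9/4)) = 106 * sqrt(78)/4095 + 1394040014/63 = 22127619.50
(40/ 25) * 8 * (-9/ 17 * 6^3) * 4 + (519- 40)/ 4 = -1949941/ 340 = -5735.12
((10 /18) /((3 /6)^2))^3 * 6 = 16000 /243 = 65.84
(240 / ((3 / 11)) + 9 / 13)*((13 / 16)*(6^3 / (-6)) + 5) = -1110553 / 52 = -21356.79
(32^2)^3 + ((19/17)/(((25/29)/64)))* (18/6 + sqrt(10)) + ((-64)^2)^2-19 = 35264* sqrt(10)/425 + 463470689717/425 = 1090519532.31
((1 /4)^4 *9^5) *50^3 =922640625 /32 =28832519.53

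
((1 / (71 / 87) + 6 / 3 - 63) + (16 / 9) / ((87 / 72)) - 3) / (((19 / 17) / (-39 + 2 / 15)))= 3753008281 / 1760445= 2131.85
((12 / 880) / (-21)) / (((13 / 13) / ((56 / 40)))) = -1 / 1100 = -0.00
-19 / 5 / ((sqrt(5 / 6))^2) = -114 / 25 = -4.56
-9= -9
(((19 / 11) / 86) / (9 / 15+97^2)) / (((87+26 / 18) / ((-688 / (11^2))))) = -855 / 6230778356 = -0.00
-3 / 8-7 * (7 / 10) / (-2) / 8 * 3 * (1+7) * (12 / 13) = 3333 / 520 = 6.41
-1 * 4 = -4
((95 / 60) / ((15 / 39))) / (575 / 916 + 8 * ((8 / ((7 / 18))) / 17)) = 0.40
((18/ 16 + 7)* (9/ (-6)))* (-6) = 585/ 8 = 73.12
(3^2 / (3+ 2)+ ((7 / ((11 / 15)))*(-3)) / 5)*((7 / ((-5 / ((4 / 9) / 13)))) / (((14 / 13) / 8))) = 384 / 275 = 1.40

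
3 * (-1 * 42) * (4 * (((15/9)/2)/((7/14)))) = -840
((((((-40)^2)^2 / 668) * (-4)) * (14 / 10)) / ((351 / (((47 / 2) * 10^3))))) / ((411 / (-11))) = 926464000000 / 24091587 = 38455.91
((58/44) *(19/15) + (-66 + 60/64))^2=28008365449/6969600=4018.65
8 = 8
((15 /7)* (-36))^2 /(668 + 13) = 97200 /11123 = 8.74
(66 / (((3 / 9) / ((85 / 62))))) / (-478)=-8415 / 14818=-0.57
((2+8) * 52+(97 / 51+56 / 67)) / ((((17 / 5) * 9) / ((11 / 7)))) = 98240725 / 3659607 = 26.84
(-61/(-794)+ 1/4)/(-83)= -519/131804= -0.00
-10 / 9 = -1.11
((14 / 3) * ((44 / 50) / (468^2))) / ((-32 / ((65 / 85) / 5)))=-77 / 859248000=-0.00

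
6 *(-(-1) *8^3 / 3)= 1024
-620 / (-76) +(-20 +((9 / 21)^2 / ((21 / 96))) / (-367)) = -11.84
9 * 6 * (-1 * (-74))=3996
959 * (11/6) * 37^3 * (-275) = -146943086675/6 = -24490514445.83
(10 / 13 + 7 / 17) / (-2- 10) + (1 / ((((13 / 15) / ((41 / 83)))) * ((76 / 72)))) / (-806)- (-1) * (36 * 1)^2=728049320007 / 561809404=1295.90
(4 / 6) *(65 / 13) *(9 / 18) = 5 / 3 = 1.67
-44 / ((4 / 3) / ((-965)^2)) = -30730425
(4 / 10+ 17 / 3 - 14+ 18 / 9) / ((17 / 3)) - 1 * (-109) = 9176 / 85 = 107.95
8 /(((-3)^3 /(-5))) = 40 /27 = 1.48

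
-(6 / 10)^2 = -9 / 25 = -0.36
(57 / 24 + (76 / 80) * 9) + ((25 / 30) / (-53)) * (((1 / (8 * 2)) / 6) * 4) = 416873 / 38160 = 10.92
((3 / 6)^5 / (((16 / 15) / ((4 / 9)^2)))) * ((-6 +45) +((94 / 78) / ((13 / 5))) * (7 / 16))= 1590065 / 7008768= 0.23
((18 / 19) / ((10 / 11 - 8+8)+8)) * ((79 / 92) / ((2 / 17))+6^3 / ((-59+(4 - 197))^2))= 6517929 / 8393896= 0.78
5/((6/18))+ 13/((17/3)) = 294/17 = 17.29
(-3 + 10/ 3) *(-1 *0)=0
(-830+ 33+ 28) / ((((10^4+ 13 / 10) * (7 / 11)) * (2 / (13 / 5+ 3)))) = -33836 / 100013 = -0.34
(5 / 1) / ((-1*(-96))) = 0.05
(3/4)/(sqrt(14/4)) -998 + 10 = -987.60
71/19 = 3.74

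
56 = 56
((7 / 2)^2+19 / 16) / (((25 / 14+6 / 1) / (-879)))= -1322895 / 872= -1517.08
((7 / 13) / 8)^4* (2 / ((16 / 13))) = 2401 / 71991296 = 0.00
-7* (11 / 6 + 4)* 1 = -245 / 6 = -40.83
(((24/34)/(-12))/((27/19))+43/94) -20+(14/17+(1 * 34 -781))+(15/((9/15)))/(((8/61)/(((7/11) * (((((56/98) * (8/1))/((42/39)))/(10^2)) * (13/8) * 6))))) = -9508977521/13288968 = -715.55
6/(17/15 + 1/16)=1440/287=5.02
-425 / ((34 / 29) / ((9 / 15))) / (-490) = 0.44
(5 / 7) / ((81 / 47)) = 235 / 567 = 0.41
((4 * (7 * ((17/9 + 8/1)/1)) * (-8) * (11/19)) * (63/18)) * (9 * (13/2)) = -4988984/19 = -262578.11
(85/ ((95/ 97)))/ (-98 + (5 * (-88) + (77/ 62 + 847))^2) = 6338756/ 12165130171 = 0.00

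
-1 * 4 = -4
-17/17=-1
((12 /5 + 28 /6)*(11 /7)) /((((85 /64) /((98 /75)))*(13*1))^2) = 6552584192 /103023984375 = 0.06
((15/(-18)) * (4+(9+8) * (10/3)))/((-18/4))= 910/81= 11.23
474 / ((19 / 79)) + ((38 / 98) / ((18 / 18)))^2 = 89914705 / 45619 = 1970.99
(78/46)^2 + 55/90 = 33197/9522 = 3.49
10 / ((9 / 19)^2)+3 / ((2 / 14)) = 5311 / 81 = 65.57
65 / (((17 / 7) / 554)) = 252070 / 17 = 14827.65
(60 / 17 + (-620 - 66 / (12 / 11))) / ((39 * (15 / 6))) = -6.94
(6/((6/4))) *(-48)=-192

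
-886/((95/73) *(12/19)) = -1077.97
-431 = -431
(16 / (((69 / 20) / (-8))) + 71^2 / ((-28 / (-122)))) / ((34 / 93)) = 656633599 / 10948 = 59977.49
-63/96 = -21/32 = -0.66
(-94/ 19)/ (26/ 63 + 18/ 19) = -2961/ 814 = -3.64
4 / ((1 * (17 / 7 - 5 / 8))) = 2.22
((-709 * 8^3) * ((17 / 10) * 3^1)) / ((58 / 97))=-448950144 / 145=-3096207.89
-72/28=-18/7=-2.57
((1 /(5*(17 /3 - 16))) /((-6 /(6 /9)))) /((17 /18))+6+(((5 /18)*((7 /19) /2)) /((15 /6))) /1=5427517 /901170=6.02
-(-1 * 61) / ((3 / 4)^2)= 976 / 9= 108.44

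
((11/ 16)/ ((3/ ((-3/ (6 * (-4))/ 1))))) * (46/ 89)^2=5819/ 760416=0.01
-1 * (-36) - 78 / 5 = 102 / 5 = 20.40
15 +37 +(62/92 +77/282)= 171707/3243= 52.95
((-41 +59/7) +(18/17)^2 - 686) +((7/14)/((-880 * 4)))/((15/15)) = -10217872103/14241920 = -717.45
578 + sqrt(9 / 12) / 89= sqrt(3) / 178 + 578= 578.01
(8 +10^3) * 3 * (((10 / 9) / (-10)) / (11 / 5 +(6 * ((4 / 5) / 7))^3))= -14406000 / 108149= -133.21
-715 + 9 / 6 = -1427 / 2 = -713.50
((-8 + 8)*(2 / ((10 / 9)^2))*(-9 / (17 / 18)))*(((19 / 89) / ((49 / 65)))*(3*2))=0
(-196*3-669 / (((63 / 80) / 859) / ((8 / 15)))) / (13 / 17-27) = 208728890 / 14049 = 14857.21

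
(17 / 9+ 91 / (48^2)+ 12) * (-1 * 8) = -10697 / 96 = -111.43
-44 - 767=-811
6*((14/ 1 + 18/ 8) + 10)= 315/ 2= 157.50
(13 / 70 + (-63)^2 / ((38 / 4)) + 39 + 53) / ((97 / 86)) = 29165481 / 64505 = 452.14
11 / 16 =0.69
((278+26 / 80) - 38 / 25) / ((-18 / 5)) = -55361 / 720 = -76.89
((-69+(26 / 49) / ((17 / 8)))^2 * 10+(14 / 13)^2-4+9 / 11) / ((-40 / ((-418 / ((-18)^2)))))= 1158386828242541 / 759891721680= 1524.41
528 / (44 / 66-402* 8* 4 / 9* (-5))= 792 / 10721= 0.07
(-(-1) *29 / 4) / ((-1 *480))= -29 / 1920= -0.02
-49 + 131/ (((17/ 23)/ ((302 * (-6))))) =-5460389/ 17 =-321199.35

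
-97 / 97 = -1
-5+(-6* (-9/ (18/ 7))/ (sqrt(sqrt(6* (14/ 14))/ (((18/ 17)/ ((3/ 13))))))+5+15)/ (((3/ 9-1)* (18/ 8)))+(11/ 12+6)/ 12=-14* sqrt(221)* 6^(1/ 4)/ 17-2557/ 144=-36.92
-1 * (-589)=589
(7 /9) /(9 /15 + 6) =35 /297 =0.12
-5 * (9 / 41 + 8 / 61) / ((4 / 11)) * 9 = -434115 / 10004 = -43.39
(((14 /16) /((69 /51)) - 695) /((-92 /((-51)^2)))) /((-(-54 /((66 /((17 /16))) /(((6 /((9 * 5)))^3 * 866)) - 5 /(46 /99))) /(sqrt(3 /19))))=4780292161095 * sqrt(57) /12812532352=2816.81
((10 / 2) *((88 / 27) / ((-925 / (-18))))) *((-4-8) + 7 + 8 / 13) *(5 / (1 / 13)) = -3344 / 37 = -90.38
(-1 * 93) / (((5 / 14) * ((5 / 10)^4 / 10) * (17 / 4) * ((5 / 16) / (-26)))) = 69328896 / 85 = 815634.07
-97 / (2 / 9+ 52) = -873 / 470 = -1.86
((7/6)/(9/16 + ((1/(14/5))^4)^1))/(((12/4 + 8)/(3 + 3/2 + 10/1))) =974806/366861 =2.66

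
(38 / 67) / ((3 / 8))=304 / 201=1.51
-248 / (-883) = 248 / 883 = 0.28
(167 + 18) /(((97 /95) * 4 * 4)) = 17575 /1552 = 11.32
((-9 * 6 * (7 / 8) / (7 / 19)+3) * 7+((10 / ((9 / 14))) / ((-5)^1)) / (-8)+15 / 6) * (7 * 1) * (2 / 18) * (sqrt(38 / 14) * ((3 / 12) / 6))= -31459 * sqrt(133) / 7776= -46.66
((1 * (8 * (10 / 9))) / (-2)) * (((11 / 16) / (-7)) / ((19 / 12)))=110 / 399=0.28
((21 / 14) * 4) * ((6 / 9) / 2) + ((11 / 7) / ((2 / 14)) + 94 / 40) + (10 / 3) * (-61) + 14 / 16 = -22453 / 120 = -187.11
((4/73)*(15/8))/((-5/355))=-1065/146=-7.29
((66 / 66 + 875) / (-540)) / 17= -73 / 765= -0.10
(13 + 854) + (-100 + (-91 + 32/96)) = 2029/3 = 676.33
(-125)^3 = -1953125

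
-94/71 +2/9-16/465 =-112528/99045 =-1.14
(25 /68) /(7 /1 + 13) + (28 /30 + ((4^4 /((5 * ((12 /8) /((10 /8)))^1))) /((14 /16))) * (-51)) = -70997459 /28560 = -2485.91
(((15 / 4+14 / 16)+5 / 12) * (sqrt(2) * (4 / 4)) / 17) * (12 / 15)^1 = 121 * sqrt(2) / 510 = 0.34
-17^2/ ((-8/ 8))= 289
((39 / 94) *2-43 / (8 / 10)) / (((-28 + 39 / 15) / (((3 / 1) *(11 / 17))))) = 1641585 / 405892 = 4.04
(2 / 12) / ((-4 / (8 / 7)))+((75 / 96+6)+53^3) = 100049869 / 672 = 148883.73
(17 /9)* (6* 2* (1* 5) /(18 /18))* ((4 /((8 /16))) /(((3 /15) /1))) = 13600 /3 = 4533.33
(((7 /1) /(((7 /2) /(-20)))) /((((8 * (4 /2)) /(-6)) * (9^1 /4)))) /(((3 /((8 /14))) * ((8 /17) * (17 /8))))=80 /63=1.27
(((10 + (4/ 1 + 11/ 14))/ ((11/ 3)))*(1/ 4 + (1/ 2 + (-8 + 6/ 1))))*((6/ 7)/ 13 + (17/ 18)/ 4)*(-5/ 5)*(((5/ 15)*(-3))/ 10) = -136551/ 896896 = -0.15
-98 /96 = -49 /48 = -1.02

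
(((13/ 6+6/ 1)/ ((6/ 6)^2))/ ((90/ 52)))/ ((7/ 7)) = 4.72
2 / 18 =1 / 9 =0.11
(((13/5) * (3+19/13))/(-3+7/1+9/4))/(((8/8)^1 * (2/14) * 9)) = 1624/1125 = 1.44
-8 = -8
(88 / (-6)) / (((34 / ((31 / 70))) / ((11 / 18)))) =-3751 / 32130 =-0.12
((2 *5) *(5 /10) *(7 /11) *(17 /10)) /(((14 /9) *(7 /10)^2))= 3825 /539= 7.10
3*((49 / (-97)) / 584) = -147 / 56648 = -0.00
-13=-13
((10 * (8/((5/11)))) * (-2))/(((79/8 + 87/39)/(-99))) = 3624192/1259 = 2878.63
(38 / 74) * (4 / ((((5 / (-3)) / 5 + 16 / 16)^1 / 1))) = 3.08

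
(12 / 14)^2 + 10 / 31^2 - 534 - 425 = -45123265 / 47089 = -958.25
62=62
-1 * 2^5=-32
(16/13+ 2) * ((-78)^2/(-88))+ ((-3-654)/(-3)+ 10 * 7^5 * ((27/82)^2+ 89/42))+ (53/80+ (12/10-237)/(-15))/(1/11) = 374545.92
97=97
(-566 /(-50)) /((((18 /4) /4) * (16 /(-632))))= -89428 /225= -397.46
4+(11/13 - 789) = -10194/13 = -784.15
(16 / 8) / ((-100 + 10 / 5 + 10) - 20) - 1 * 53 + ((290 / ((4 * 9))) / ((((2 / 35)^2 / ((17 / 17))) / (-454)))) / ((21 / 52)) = -149766113 / 54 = -2773446.54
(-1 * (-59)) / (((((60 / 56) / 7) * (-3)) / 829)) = -4793278 / 45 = -106517.29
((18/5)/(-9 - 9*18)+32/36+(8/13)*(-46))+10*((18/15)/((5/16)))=121822/11115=10.96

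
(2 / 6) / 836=1 / 2508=0.00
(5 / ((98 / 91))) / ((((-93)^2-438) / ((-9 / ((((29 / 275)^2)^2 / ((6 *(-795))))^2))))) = -72560944044758262634277343750 / 9584221025919799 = -7570875488839.70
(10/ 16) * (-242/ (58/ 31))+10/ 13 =-241495/ 3016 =-80.07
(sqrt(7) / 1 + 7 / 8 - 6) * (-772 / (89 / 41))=881.72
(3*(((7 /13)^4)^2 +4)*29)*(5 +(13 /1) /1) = 5118764914710 /815730721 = 6275.07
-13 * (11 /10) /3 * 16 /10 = -572 /75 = -7.63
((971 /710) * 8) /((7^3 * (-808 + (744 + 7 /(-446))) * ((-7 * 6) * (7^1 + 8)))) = 866132 /1095101442225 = 0.00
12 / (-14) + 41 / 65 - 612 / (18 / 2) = -31043 / 455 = -68.23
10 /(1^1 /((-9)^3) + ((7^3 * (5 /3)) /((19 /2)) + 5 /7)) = 484785 /2951776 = 0.16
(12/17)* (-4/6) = -8/17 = -0.47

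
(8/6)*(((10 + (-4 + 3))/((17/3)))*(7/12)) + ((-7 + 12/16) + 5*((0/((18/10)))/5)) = -341/68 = -5.01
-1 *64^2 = -4096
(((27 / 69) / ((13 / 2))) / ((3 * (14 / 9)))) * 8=216 / 2093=0.10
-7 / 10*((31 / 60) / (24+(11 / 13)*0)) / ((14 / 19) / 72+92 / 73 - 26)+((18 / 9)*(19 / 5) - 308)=-21196060843 / 70559600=-300.40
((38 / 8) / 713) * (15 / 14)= 285 / 39928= 0.01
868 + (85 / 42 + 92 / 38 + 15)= 708181 / 798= 887.44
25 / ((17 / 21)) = 30.88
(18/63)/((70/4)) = 4/245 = 0.02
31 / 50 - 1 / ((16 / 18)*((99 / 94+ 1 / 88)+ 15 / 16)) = 48091 / 828050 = 0.06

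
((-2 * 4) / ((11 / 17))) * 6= -816 / 11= -74.18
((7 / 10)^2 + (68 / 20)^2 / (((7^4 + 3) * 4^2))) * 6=1414419 / 480800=2.94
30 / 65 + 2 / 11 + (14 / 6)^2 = 7835 / 1287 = 6.09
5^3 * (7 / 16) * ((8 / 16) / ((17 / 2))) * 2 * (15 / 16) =13125 / 2176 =6.03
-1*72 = -72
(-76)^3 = -438976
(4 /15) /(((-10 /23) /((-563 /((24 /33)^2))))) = 1566829 /2400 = 652.85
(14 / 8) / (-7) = -1 / 4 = -0.25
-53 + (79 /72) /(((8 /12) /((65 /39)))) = -50.26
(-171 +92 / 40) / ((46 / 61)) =-102907 / 460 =-223.71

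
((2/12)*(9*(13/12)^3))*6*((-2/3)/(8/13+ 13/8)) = -28561/8388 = -3.40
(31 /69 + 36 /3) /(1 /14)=12026 /69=174.29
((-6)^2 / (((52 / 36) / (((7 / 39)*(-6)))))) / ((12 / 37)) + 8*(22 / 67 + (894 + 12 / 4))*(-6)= -488638614 / 11323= -43154.52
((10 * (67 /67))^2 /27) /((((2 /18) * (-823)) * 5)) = -20 /2469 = -0.01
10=10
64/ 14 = 32/ 7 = 4.57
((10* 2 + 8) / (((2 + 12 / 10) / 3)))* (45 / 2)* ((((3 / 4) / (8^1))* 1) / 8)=14175 / 2048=6.92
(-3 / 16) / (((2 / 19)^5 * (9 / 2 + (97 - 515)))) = 7428297 / 211712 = 35.09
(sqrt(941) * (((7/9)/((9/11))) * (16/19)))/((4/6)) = 616 * sqrt(941)/513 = 36.83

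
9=9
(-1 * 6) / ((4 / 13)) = -39 / 2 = -19.50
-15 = -15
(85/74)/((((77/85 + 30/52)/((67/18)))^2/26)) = 6056705253625/32183970813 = 188.19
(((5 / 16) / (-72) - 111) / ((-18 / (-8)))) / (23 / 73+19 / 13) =-121355273 / 4370112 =-27.77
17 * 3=51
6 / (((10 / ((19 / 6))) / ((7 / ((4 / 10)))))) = 133 / 4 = 33.25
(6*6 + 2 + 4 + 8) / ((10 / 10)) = 50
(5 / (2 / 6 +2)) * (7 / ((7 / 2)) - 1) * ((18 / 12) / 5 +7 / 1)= 219 / 14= 15.64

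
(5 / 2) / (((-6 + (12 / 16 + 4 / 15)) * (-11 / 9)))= 1350 / 3289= 0.41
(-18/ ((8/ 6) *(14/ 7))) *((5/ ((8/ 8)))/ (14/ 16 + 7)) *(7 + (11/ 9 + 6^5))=-700580/ 21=-33360.95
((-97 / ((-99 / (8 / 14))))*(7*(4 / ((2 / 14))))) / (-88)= -1.25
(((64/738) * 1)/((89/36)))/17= 128/62033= 0.00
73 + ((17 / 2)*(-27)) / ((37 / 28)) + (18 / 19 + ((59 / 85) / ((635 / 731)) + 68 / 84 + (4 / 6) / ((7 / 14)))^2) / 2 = -33292183715466 / 347247289375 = -95.87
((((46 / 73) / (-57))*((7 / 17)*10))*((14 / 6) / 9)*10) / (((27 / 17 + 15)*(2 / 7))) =-394450 / 15840927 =-0.02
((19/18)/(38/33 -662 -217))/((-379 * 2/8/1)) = 418/32937753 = 0.00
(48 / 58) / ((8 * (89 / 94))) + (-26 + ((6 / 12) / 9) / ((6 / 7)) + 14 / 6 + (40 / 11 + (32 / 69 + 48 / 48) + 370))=24796504327 / 70523244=351.61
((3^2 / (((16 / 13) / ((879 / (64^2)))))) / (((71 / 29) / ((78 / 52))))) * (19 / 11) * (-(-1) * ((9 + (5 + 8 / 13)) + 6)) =876151161 / 25591808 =34.24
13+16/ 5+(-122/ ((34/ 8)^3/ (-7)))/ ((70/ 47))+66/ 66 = 606006/ 24565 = 24.67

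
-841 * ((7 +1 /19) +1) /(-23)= 128673 /437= 294.45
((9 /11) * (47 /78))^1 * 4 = 282 /143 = 1.97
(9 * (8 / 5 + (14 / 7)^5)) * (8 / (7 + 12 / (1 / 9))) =12096 / 575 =21.04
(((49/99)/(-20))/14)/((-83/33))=7/9960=0.00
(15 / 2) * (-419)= -6285 / 2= -3142.50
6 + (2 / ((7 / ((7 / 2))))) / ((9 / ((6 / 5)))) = 92 / 15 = 6.13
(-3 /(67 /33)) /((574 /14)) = -99 /2747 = -0.04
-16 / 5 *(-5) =16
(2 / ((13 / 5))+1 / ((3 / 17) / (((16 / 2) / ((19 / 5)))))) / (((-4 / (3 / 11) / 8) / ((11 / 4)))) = -4705 / 247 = -19.05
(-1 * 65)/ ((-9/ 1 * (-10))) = -13/ 18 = -0.72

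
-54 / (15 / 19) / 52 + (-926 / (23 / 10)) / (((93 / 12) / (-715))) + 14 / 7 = 3442931457 / 92690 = 37144.58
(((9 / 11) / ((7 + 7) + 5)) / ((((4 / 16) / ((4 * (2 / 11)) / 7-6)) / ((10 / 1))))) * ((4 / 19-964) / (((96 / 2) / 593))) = 5282135640 / 43681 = 120925.25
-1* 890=-890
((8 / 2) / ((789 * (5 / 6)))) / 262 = 4 / 172265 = 0.00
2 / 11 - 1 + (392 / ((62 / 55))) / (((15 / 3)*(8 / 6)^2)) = 52245 / 1364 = 38.30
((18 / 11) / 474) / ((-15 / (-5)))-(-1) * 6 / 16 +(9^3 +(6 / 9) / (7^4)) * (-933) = -11353010010593 / 16691752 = -680156.88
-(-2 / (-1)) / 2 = -1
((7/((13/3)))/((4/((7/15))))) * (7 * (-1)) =-343/260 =-1.32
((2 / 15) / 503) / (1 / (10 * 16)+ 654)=64 / 157903269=0.00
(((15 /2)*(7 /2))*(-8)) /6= -35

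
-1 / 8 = -0.12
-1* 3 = -3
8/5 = 1.60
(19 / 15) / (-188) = -19 / 2820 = -0.01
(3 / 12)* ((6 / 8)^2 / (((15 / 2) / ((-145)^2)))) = 12615 / 32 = 394.22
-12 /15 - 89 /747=-3433 /3735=-0.92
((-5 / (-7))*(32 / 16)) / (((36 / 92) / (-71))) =-16330 / 63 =-259.21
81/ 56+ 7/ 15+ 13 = 14.91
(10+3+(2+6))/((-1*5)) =-21/5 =-4.20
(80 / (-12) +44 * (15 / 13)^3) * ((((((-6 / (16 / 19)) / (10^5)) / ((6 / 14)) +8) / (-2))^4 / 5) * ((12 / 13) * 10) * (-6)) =-50523741422993137428469288614357 / 292464640000000000000000000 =-172751.62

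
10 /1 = 10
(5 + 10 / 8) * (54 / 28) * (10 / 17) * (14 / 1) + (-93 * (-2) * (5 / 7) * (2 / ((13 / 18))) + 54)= 1612521 / 3094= 521.18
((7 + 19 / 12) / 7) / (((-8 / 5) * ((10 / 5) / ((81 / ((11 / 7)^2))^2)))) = -386322615 / 937024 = -412.29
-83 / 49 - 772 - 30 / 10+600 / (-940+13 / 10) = -17025926 / 21903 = -777.33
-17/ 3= -5.67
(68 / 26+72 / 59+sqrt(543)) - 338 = -256304 / 767+sqrt(543) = -310.86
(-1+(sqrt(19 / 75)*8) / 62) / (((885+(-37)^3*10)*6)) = 0.00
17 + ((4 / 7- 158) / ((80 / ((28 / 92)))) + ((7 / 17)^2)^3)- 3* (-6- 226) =15820088197801 / 22206563480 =712.41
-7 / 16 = -0.44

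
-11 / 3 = -3.67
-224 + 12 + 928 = 716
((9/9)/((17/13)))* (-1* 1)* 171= -2223/17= -130.76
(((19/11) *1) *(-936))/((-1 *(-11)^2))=17784/1331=13.36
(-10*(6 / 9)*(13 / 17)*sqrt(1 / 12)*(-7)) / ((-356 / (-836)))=24.19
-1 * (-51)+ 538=589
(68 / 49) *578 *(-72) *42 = -16979328 / 7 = -2425618.29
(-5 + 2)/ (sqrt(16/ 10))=-3 * sqrt(10)/ 4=-2.37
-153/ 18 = -17/ 2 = -8.50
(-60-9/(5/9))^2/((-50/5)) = -580.64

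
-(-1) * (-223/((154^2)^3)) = -0.00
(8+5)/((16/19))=247/16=15.44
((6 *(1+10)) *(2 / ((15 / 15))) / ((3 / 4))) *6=1056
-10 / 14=-5 / 7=-0.71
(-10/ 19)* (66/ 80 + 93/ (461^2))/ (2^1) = -7016913/ 32303192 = -0.22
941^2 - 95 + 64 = 885450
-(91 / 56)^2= -169 / 64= -2.64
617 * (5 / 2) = 3085 / 2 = 1542.50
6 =6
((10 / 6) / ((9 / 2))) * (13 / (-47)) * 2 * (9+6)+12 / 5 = -1424 / 2115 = -0.67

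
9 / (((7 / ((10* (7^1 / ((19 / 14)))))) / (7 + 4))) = 13860 / 19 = 729.47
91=91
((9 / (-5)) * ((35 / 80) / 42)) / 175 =-3 / 28000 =-0.00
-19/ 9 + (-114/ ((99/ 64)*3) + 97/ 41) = -24.31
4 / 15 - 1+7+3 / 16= 1549 / 240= 6.45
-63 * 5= -315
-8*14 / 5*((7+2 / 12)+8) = -5096 / 15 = -339.73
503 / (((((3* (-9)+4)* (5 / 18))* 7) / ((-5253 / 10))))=23780331 / 4025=5908.16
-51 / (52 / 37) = -1887 / 52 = -36.29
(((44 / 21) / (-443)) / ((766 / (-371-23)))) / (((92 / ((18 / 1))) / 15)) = 195030 / 27316709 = 0.01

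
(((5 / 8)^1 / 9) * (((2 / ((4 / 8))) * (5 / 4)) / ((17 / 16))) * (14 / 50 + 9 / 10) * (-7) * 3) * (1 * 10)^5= -809803.92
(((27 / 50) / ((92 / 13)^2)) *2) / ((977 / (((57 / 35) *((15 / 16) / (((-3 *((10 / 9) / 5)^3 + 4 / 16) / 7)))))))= 189606339 / 174482820800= 0.00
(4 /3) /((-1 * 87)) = -4 /261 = -0.02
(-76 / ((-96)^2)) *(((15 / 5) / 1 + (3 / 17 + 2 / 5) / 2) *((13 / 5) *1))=-0.07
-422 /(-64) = 211 /32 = 6.59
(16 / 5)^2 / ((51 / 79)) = 20224 / 1275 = 15.86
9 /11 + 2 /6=38 /33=1.15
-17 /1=-17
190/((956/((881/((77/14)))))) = 83695/2629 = 31.84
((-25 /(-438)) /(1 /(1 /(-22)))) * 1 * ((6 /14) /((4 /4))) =-25 /22484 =-0.00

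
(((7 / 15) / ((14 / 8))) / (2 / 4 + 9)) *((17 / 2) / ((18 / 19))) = 0.25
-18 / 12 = -3 / 2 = -1.50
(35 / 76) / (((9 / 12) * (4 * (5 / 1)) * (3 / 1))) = 7 / 684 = 0.01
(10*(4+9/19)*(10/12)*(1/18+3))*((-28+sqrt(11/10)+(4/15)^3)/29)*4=-176595320/401679+23375*sqrt(110)/14877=-423.16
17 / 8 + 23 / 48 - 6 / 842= 52481 / 20208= 2.60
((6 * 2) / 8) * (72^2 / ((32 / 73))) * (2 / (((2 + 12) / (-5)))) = -88695 / 7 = -12670.71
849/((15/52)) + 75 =15091/5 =3018.20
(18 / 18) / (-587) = -1 / 587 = -0.00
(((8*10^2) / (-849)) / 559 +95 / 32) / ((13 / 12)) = 45060545 / 16452488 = 2.74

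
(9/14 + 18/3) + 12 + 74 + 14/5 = 6681/70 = 95.44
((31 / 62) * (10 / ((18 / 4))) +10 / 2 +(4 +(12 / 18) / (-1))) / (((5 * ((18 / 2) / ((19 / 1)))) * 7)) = 323 / 567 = 0.57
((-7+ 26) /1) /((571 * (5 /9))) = 171 /2855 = 0.06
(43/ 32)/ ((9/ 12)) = 43/ 24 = 1.79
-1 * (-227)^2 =-51529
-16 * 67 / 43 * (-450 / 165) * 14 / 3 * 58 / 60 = 435232 / 1419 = 306.72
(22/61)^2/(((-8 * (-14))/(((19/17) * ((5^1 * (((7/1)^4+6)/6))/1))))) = 27668465/10627176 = 2.60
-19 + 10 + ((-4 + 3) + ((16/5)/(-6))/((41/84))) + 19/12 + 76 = 163567/2460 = 66.49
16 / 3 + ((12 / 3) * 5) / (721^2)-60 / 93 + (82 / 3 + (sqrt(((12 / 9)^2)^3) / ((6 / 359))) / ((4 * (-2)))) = 18657143710 / 1305320751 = 14.29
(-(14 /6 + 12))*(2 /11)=-86 /33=-2.61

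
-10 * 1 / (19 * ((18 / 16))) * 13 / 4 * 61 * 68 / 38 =-539240 / 3249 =-165.97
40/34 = 20/17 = 1.18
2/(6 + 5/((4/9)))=8/69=0.12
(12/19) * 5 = 60/19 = 3.16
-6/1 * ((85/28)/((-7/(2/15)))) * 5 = 85/49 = 1.73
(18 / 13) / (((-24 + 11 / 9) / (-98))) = 15876 / 2665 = 5.96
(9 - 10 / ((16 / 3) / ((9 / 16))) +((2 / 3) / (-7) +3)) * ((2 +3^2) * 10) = 1604075 / 1344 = 1193.51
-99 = -99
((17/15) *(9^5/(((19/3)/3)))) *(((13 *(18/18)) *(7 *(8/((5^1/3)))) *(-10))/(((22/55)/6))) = -39462682896/19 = -2076983310.32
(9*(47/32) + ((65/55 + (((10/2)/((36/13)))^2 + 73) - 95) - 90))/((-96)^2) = -2689805/262766592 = -0.01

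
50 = 50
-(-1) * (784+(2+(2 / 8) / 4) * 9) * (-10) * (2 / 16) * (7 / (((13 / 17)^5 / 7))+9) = -2340741909575 / 11881376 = -197009.33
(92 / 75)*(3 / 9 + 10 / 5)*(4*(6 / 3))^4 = 11723.66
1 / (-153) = -1 / 153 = -0.01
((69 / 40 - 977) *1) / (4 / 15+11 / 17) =-1989561 / 1864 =-1067.36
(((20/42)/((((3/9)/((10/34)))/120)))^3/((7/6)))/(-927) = -144000000000/1214999639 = -118.52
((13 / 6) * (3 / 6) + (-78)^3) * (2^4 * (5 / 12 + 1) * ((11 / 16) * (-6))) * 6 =1064892257 / 4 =266223064.25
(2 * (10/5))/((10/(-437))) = -874/5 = -174.80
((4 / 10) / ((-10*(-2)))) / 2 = 0.01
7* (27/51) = 63/17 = 3.71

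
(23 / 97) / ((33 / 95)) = 2185 / 3201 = 0.68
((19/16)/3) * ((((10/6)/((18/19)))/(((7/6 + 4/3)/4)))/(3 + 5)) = 361/2592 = 0.14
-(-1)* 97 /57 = 97 /57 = 1.70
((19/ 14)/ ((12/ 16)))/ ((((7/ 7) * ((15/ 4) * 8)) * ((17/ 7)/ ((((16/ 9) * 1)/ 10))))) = 152/ 34425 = 0.00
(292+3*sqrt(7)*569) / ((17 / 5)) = 1460 / 17+8535*sqrt(7) / 17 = 1414.21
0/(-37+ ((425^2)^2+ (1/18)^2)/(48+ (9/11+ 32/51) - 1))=0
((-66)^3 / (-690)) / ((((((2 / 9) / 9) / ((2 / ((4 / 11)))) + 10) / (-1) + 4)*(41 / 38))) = -64.31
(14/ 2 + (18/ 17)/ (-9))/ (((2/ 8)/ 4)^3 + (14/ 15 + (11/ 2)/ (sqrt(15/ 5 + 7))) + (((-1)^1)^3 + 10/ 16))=-246701445120/ 174100380943 + 242913116160*sqrt(10)/ 174100380943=3.00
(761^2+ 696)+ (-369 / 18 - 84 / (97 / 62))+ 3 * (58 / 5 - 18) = 562331901 / 970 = 579723.61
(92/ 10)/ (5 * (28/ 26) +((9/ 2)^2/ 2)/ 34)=162656/ 100465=1.62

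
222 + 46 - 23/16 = 4265/16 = 266.56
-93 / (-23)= 93 / 23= 4.04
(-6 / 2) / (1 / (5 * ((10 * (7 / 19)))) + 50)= -1050 / 17519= -0.06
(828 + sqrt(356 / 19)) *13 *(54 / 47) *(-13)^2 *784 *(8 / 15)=496065024 *sqrt(1691) / 4465 + 205370919936 / 235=878487469.38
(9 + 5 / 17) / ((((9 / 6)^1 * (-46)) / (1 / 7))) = -158 / 8211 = -0.02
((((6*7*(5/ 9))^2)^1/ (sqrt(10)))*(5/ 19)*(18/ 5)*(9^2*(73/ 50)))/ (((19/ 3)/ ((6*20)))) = 41722128*sqrt(10)/ 361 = 365476.32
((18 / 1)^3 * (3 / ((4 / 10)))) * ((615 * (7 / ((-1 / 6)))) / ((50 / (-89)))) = 2011051476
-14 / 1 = -14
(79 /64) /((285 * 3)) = 79 /54720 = 0.00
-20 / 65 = -0.31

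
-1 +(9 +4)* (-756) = -9829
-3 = -3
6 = 6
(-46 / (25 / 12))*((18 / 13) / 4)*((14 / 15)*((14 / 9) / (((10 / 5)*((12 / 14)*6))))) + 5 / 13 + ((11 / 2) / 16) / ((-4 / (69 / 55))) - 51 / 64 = -230243 / 144000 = -1.60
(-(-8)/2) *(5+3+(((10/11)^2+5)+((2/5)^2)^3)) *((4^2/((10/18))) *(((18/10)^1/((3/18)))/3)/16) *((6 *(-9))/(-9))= 101664858672/47265625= 2150.93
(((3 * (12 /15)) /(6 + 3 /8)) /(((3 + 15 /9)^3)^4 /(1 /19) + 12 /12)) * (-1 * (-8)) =136048896 /91560668531275525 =0.00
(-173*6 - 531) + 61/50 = -78389/50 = -1567.78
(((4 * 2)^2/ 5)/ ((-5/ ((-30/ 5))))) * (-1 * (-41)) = 15744/ 25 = 629.76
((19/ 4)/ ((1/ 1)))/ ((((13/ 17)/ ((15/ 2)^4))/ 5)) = 81759375/ 832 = 98268.48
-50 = -50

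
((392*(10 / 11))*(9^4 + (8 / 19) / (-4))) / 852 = 122163860 / 44517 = 2744.21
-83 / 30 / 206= -83 / 6180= -0.01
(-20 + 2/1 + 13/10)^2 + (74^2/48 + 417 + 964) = 133048/75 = 1773.97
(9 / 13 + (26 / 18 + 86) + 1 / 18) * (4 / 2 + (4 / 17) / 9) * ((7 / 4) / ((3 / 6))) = 2487905 / 3978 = 625.42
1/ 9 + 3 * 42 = 1135/ 9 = 126.11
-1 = -1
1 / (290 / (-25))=-5 / 58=-0.09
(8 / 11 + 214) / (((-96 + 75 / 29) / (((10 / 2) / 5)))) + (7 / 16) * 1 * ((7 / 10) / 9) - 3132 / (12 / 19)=-7884838667 / 1589280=-4961.26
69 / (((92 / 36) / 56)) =1512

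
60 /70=6 /7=0.86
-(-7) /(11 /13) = 8.27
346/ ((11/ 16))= 5536/ 11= 503.27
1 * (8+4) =12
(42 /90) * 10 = 14 /3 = 4.67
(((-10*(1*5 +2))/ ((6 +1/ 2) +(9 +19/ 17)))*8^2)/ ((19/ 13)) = -396032/ 2147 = -184.46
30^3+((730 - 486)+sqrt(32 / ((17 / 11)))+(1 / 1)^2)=4 *sqrt(374) / 17+27245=27249.55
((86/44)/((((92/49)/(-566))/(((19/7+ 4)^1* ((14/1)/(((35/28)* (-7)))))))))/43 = 186214/1265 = 147.20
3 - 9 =-6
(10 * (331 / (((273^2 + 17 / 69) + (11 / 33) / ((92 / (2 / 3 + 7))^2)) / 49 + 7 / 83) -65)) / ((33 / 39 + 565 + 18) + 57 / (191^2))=-2697798635158777670 / 2431376032864106769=-1.11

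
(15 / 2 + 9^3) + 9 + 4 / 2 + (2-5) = 1489 / 2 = 744.50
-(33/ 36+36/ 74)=-623/ 444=-1.40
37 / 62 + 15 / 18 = 133 / 93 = 1.43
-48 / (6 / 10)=-80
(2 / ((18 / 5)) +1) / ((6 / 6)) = 1.56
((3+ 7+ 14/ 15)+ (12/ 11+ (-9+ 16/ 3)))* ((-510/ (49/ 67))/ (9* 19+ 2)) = -448766/ 13321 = -33.69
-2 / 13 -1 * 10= -132 / 13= -10.15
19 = 19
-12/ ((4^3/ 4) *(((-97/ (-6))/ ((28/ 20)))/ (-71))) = 4473/ 970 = 4.61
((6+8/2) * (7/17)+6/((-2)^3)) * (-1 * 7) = -1603/68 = -23.57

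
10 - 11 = -1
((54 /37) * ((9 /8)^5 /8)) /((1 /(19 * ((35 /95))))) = 11160261 /4849664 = 2.30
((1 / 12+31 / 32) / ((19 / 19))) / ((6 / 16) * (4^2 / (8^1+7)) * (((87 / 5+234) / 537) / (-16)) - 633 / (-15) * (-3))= -451975 / 54392388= -0.01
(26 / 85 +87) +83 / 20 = 6219 / 68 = 91.46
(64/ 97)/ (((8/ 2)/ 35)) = 560/ 97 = 5.77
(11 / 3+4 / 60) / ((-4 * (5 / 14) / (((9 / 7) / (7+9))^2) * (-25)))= 27 / 40000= 0.00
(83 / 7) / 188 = 83 / 1316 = 0.06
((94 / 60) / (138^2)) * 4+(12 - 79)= -9569563 / 142830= -67.00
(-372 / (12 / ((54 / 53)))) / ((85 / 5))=-1674 / 901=-1.86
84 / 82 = 42 / 41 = 1.02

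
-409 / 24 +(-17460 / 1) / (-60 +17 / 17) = 394909 / 1416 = 278.89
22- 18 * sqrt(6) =-22.09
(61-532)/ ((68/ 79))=-37209/ 68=-547.19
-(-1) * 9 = 9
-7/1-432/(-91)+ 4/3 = -251/273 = -0.92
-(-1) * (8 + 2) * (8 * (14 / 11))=1120 / 11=101.82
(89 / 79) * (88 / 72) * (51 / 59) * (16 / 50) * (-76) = -10118944 / 349575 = -28.95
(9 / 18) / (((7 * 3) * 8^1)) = 1 / 336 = 0.00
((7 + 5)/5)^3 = 1728/125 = 13.82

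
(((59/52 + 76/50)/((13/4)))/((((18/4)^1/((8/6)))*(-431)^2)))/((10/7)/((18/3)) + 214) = 193256/31778965550475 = 0.00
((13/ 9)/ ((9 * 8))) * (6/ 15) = 13/ 1620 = 0.01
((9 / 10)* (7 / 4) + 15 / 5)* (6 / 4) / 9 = 61 / 80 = 0.76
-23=-23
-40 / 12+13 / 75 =-79 / 25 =-3.16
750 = 750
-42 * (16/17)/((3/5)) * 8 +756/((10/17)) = 64442/85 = 758.14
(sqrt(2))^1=sqrt(2)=1.41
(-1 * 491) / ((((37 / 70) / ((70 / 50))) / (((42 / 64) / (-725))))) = 1.18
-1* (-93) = 93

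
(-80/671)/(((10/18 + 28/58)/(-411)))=8581680/181841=47.19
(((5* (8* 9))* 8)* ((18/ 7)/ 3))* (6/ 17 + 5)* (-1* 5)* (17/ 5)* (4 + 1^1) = -1123200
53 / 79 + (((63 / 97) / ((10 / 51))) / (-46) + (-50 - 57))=-375061827 / 3524980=-106.40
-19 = -19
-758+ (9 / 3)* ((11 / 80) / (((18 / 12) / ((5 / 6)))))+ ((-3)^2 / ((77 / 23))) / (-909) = -282873925 / 373296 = -757.77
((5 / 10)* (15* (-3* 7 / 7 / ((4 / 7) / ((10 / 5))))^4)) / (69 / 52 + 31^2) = 37923795 / 400328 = 94.73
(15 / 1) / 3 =5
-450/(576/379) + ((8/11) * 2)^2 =-1138283/3872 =-293.98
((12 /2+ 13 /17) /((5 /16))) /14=184 /119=1.55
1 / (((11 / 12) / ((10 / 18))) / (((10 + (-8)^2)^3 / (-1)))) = -8104480 / 33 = -245590.30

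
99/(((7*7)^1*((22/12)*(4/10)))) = 135/49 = 2.76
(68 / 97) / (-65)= -68 / 6305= -0.01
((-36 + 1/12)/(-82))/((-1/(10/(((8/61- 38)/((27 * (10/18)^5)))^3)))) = 119419935302734375/507501556484111548128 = 0.00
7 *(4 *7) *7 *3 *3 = 12348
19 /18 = 1.06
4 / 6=2 / 3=0.67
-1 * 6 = -6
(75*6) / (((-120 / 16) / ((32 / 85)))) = -384 / 17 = -22.59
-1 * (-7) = 7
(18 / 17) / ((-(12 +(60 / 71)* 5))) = -71 / 1088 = -0.07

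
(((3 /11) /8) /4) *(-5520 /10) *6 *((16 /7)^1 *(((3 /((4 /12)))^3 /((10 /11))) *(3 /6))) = -905418 /35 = -25869.09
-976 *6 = -5856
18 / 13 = 1.38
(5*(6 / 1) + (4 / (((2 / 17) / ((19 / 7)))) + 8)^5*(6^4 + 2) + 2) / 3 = 221289217514867360 / 50421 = 4388830398343.30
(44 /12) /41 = 11 /123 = 0.09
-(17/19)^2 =-289/361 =-0.80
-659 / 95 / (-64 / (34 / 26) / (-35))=-78421 / 15808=-4.96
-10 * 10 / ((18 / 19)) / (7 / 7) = -950 / 9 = -105.56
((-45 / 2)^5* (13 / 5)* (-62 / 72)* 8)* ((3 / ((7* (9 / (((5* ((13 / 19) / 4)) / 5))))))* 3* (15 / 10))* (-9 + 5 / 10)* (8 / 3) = -365213964375 / 4256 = -85811551.78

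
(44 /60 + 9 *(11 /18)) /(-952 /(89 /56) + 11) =-16643 /1569990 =-0.01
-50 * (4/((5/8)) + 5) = -570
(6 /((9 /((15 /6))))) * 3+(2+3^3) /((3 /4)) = 131 /3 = 43.67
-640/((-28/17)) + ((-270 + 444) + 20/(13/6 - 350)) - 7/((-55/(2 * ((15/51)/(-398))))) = 305807623895/543644717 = 562.51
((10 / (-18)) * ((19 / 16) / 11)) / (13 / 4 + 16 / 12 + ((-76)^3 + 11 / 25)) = 2375 / 17383250676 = 0.00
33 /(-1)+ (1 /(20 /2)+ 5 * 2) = -229 /10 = -22.90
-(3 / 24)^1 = -1 / 8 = -0.12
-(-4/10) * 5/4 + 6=13/2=6.50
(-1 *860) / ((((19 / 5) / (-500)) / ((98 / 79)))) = 210700000 / 1501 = 140373.08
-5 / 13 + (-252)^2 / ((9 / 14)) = 1284187 / 13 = 98783.62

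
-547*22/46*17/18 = -102289/414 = -247.07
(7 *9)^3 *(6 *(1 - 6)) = -7501410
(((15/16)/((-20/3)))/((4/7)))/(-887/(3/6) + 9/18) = 0.00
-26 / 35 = -0.74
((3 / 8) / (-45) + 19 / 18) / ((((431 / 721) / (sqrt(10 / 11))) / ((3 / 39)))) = 20909 * sqrt(110) / 1706760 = 0.13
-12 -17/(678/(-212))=-2266/339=-6.68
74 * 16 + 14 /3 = 3566 /3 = 1188.67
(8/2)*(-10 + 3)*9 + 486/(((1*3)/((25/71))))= -13842/71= -194.96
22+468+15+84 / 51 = 8613 / 17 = 506.65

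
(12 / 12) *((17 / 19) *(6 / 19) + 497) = 179519 / 361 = 497.28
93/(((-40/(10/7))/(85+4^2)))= -9393/28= -335.46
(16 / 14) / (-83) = -8 / 581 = -0.01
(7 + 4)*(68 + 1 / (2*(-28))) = 41877 / 56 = 747.80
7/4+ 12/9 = 3.08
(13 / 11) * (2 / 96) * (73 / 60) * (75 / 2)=4745 / 4224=1.12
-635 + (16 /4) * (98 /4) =-537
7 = 7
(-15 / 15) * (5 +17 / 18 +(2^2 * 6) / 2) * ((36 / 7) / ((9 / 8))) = -5168 / 63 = -82.03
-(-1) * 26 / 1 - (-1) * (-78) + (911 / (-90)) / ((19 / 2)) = -45371 / 855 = -53.07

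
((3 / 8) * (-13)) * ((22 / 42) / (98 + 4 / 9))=-1287 / 49616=-0.03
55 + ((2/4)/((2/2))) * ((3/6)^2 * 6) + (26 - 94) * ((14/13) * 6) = -19949/52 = -383.63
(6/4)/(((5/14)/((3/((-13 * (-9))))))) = 7/65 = 0.11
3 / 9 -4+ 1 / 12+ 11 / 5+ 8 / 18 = -169 / 180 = -0.94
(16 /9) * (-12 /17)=-64 /51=-1.25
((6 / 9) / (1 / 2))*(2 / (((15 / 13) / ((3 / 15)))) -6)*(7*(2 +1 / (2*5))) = -41552 / 375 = -110.81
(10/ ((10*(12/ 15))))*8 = 10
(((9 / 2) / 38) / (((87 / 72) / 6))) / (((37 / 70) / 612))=13880160 / 20387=680.83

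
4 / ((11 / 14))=56 / 11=5.09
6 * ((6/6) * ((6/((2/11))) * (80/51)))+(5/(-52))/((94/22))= 12903385/41548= 310.57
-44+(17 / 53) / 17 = -2331 / 53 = -43.98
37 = 37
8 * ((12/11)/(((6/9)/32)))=4608/11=418.91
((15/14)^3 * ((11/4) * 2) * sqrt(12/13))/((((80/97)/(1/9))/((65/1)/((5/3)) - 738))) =-55937475 * sqrt(39)/570752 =-612.05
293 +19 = 312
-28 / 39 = -0.72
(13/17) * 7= 91/17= 5.35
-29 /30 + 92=2731 /30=91.03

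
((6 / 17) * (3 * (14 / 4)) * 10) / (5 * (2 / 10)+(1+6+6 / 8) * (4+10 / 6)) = 0.83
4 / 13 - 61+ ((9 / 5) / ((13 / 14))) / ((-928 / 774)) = -939621 / 15080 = -62.31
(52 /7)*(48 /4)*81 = 50544 /7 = 7220.57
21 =21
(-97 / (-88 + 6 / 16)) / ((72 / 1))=97 / 6309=0.02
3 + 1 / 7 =22 / 7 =3.14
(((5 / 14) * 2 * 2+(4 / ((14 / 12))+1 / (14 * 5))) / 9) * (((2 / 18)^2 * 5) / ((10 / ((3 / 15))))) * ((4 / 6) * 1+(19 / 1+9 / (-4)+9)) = 108097 / 6123600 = 0.02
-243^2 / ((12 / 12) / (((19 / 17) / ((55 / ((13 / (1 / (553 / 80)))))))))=-8065561959 / 74800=-107828.37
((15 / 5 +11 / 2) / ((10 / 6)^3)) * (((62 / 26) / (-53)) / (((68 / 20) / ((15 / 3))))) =-837 / 6890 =-0.12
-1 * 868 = -868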